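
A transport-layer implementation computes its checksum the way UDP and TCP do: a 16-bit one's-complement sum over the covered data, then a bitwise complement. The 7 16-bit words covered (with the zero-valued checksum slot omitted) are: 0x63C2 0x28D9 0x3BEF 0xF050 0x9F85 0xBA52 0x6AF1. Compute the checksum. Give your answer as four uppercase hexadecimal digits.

One's-complement addition (fold any carry out of bit 15 back into bit 0):
  0x63C2 + 0x28D9 = 0x08C9B
  0x8C9B + 0x3BEF = 0x0C88A
  0xC88A + 0xF050 = 0x1B8DA → wrap carry → 0xB8DB
  0xB8DB + 0x9F85 = 0x15860 → wrap carry → 0x5861
  0x5861 + 0xBA52 = 0x112B3 → wrap carry → 0x12B4
  0x12B4 + 0x6AF1 = 0x07DA5
One's-complement sum = 0x7DA5.
Checksum = ~0x7DA5 & 0xFFFF = 0x825A.

825A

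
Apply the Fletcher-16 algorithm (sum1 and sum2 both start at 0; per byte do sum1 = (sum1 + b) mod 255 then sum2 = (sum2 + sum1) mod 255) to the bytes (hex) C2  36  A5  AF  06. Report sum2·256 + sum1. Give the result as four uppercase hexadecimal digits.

Running sums (mod 255):
  after byte 0 (C2): sum1=194, sum2=194
  after byte 1 (36): sum1=248, sum2=187
  after byte 2 (A5): sum1=158, sum2=90
  after byte 3 (AF): sum1=78, sum2=168
  after byte 4 (06): sum1=84, sum2=252
Checksum = sum2·256 + sum1 = 252·256 + 84 = 64596 = 0xFC54.

FC54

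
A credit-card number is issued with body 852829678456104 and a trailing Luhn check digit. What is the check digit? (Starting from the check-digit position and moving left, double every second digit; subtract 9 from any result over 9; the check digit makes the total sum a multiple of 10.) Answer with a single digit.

Partial digits right→left: 4 0 1 6 5 4 8 7 6 9 2 8 2 5 8
Double every second digit counting from the check-digit position (so the 1st, 3rd, 5th, ... of the partial from the right).
  doubled (with −9 where >9): 8 2 1 7 3 4 4 7 → sum 36
  kept as-is: 0 6 4 7 9 8 5 → sum 39
Total = 36 + 39 = 75.
Check digit = (10 − (75 mod 10)) mod 10 = 5.

5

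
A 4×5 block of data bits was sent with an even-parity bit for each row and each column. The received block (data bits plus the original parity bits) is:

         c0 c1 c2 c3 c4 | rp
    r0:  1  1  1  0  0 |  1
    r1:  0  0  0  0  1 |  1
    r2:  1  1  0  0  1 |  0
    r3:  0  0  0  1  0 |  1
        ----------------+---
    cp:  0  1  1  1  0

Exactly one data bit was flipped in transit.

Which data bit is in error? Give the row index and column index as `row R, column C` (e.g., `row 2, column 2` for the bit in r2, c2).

row 2, column 1

Recompute each row's even parity and compare to rp:
  r0: data parity 1, sent rp 1 → ok
  r1: data parity 1, sent rp 1 → ok
  r2: data parity 1, sent rp 0 → mismatch
  r3: data parity 1, sent rp 1 → ok
Recompute each column's even parity and compare to cp:
  c0: data parity 0, sent cp 0 → ok
  c1: data parity 0, sent cp 1 → mismatch
  c2: data parity 1, sent cp 1 → ok
  c3: data parity 1, sent cp 1 → ok
  c4: data parity 0, sent cp 0 → ok
Exactly one row (r2) and one column (c1) fail → the flipped bit is at their intersection.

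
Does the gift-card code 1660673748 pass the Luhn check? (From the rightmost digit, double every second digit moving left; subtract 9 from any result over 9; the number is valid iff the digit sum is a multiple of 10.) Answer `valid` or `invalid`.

valid

From the right, keep odd positions and double even positions (subtract 9 from any doubled value over 9):
  doubled (positions 2,4,...): 8 6 3 3 2 → sum 22
  kept (positions 1,3,...): 8 7 7 0 6 → sum 28
Total = 50.
50 mod 10 = 0, so the number is valid.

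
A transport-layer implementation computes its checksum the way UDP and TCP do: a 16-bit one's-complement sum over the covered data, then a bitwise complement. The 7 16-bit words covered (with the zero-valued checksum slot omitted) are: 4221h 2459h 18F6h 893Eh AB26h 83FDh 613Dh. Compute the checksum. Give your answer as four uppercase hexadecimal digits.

66EF

One's-complement addition (fold any carry out of bit 15 back into bit 0):
  0x4221 + 0x2459 = 0x0667A
  0x667A + 0x18F6 = 0x07F70
  0x7F70 + 0x893E = 0x108AE → wrap carry → 0x08AF
  0x08AF + 0xAB26 = 0x0B3D5
  0xB3D5 + 0x83FD = 0x137D2 → wrap carry → 0x37D3
  0x37D3 + 0x613D = 0x09910
One's-complement sum = 0x9910.
Checksum = ~0x9910 & 0xFFFF = 0x66EF.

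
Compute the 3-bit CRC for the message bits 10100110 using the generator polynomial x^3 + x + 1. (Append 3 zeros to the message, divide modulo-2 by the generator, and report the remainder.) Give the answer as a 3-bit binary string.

Append 3 zeros: 10100110000. Divide by 1011 (XOR where the leading bit is 1):
  pos 0: 1010 XOR 1011 = 0001
  pos 3: 1011 XOR 1011 = 0000
Remainder (last 3 bits) = 000. This is the CRC / FCS.

000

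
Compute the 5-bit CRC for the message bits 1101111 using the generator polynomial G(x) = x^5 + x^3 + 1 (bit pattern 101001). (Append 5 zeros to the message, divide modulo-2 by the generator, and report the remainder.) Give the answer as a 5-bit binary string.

Append 5 zeros: 110111100000. Divide by 101001 (XOR where the leading bit is 1):
  pos 0: 110111 XOR 101001 = 011110
  pos 1: 111101 XOR 101001 = 010100
  pos 2: 101000 XOR 101001 = 000001
Remainder (last 5 bits) = 10000. This is the CRC / FCS.

10000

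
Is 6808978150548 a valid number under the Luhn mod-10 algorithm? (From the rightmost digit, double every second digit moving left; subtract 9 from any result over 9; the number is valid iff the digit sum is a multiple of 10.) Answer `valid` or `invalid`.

From the right, keep odd positions and double even positions (subtract 9 from any doubled value over 9):
  doubled (positions 2,4,...): 8 0 2 5 7 7 → sum 29
  kept (positions 1,3,...): 8 5 5 8 9 0 6 → sum 41
Total = 70.
70 mod 10 = 0, so the number is valid.

valid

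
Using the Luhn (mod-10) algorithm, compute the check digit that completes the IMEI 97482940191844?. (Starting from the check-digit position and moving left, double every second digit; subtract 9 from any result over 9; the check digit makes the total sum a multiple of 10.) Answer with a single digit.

0

Partial digits right→left: 4 4 8 1 9 1 0 4 9 2 8 4 7 9
Double every second digit counting from the check-digit position (so the 1st, 3rd, 5th, ... of the partial from the right).
  doubled (with −9 where >9): 8 7 9 0 9 7 5 → sum 45
  kept as-is: 4 1 1 4 2 4 9 → sum 25
Total = 45 + 25 = 70.
Check digit = (10 − (70 mod 10)) mod 10 = 0.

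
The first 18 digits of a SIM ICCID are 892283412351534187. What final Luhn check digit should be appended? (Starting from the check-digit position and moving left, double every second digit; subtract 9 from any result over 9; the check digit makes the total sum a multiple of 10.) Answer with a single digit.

Partial digits right→left: 7 8 1 4 3 5 1 5 3 2 1 4 3 8 2 2 9 8
Double every second digit counting from the check-digit position (so the 1st, 3rd, 5th, ... of the partial from the right).
  doubled (with −9 where >9): 5 2 6 2 6 2 6 4 9 → sum 42
  kept as-is: 8 4 5 5 2 4 8 2 8 → sum 46
Total = 42 + 46 = 88.
Check digit = (10 − (88 mod 10)) mod 10 = 2.

2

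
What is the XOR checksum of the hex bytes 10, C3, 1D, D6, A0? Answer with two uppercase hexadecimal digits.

XOR the bytes together:
  start with 0x10
  0x10 ⊕ 0xC3 = 0xD3
  0xD3 ⊕ 0x1D = 0xCE
  0xCE ⊕ 0xD6 = 0x18
  0x18 ⊕ 0xA0 = 0xB8

B8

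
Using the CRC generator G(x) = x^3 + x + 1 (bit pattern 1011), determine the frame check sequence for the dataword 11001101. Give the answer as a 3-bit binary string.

110

Append 3 zeros: 11001101000. Divide by 1011 (XOR where the leading bit is 1):
  pos 0: 1100 XOR 1011 = 0111
  pos 1: 1111 XOR 1011 = 0100
  pos 2: 1001 XOR 1011 = 0010
  pos 4: 1001 XOR 1011 = 0010
  pos 6: 1000 XOR 1011 = 0011
Remainder (last 3 bits) = 110. This is the CRC / FCS.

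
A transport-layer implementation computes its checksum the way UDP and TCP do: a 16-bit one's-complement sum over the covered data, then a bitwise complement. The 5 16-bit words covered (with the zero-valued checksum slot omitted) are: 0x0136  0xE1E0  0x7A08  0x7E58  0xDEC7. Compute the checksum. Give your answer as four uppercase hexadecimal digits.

One's-complement addition (fold any carry out of bit 15 back into bit 0):
  0x0136 + 0xE1E0 = 0x0E316
  0xE316 + 0x7A08 = 0x15D1E → wrap carry → 0x5D1F
  0x5D1F + 0x7E58 = 0x0DB77
  0xDB77 + 0xDEC7 = 0x1BA3E → wrap carry → 0xBA3F
One's-complement sum = 0xBA3F.
Checksum = ~0xBA3F & 0xFFFF = 0x45C0.

45C0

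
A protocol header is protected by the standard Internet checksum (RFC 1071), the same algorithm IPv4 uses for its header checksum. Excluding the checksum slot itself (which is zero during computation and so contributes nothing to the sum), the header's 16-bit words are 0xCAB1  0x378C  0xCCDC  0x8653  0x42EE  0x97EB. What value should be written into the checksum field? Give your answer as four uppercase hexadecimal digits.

One's-complement addition (fold any carry out of bit 15 back into bit 0):
  0xCAB1 + 0x378C = 0x1023D → wrap carry → 0x023E
  0x023E + 0xCCDC = 0x0CF1A
  0xCF1A + 0x8653 = 0x1556D → wrap carry → 0x556E
  0x556E + 0x42EE = 0x0985C
  0x985C + 0x97EB = 0x13047 → wrap carry → 0x3048
One's-complement sum = 0x3048.
Checksum = ~0x3048 & 0xFFFF = 0xCFB7.

CFB7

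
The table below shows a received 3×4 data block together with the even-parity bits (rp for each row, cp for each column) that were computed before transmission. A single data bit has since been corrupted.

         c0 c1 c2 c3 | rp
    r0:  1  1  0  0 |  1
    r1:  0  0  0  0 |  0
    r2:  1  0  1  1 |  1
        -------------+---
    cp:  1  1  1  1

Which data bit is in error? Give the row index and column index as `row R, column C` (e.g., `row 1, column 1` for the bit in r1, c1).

row 0, column 0

Recompute each row's even parity and compare to rp:
  r0: data parity 0, sent rp 1 → mismatch
  r1: data parity 0, sent rp 0 → ok
  r2: data parity 1, sent rp 1 → ok
Recompute each column's even parity and compare to cp:
  c0: data parity 0, sent cp 1 → mismatch
  c1: data parity 1, sent cp 1 → ok
  c2: data parity 1, sent cp 1 → ok
  c3: data parity 1, sent cp 1 → ok
Exactly one row (r0) and one column (c0) fail → the flipped bit is at their intersection.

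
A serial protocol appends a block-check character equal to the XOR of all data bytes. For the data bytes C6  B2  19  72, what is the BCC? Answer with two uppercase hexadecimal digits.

1F

XOR the bytes together:
  start with 0xC6
  0xC6 ⊕ 0xB2 = 0x74
  0x74 ⊕ 0x19 = 0x6D
  0x6D ⊕ 0x72 = 0x1F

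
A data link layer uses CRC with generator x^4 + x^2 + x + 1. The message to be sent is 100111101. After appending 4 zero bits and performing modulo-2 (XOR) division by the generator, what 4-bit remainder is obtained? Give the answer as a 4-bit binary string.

0101

Append 4 zeros: 1001111010000. Divide by 10111 (XOR where the leading bit is 1):
  pos 0: 10011 XOR 10111 = 00100
  pos 2: 10011 XOR 10111 = 00100
  pos 4: 10001 XOR 10111 = 00110
  pos 6: 11000 XOR 10111 = 01111
  pos 7: 11110 XOR 10111 = 01001
  pos 8: 10010 XOR 10111 = 00101
Remainder (last 4 bits) = 0101. This is the CRC / FCS.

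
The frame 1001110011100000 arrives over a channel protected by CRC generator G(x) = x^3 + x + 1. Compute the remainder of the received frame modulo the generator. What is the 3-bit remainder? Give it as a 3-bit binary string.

Modulo-2 division of 1001110011100000 by 1011:
  pos 0: 1001 XOR 1011 = 0010
  pos 2: 1011 XOR 1011 = 0000
  pos 8: 1110 XOR 1011 = 0101
  pos 9: 1010 XOR 1011 = 0001
  pos 12: 1000 XOR 1011 = 0011
Remainder = 011 (nonzero — an error is detected).

011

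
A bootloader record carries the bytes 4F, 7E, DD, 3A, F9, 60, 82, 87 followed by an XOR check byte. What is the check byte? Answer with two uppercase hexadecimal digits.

XOR the bytes together:
  start with 0x4F
  0x4F ⊕ 0x7E = 0x31
  0x31 ⊕ 0xDD = 0xEC
  0xEC ⊕ 0x3A = 0xD6
  0xD6 ⊕ 0xF9 = 0x2F
  0x2F ⊕ 0x60 = 0x4F
  0x4F ⊕ 0x82 = 0xCD
  0xCD ⊕ 0x87 = 0x4A

4A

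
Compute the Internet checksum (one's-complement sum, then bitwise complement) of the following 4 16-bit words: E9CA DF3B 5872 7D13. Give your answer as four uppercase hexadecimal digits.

One's-complement addition (fold any carry out of bit 15 back into bit 0):
  0xE9CA + 0xDF3B = 0x1C905 → wrap carry → 0xC906
  0xC906 + 0x5872 = 0x12178 → wrap carry → 0x2179
  0x2179 + 0x7D13 = 0x09E8C
One's-complement sum = 0x9E8C.
Checksum = ~0x9E8C & 0xFFFF = 0x6173.

6173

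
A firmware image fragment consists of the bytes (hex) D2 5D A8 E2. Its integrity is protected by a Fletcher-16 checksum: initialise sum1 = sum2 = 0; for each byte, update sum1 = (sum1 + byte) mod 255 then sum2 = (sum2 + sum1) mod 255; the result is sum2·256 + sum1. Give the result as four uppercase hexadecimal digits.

97BB

Running sums (mod 255):
  after byte 0 (D2): sum1=210, sum2=210
  after byte 1 (5D): sum1=48, sum2=3
  after byte 2 (A8): sum1=216, sum2=219
  after byte 3 (E2): sum1=187, sum2=151
Checksum = sum2·256 + sum1 = 151·256 + 187 = 38843 = 0x97BB.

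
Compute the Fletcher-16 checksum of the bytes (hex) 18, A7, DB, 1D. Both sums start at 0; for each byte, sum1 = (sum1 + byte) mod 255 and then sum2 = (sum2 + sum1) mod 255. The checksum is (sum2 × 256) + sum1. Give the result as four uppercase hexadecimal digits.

2CB8

Running sums (mod 255):
  after byte 0 (18): sum1=24, sum2=24
  after byte 1 (A7): sum1=191, sum2=215
  after byte 2 (DB): sum1=155, sum2=115
  after byte 3 (1D): sum1=184, sum2=44
Checksum = sum2·256 + sum1 = 44·256 + 184 = 11448 = 0x2CB8.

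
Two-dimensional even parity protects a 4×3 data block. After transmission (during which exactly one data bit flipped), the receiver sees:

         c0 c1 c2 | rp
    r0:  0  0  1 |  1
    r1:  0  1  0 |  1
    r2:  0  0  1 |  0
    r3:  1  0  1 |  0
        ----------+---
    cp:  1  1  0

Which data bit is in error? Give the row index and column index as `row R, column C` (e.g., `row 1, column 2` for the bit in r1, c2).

Recompute each row's even parity and compare to rp:
  r0: data parity 1, sent rp 1 → ok
  r1: data parity 1, sent rp 1 → ok
  r2: data parity 1, sent rp 0 → mismatch
  r3: data parity 0, sent rp 0 → ok
Recompute each column's even parity and compare to cp:
  c0: data parity 1, sent cp 1 → ok
  c1: data parity 1, sent cp 1 → ok
  c2: data parity 1, sent cp 0 → mismatch
Exactly one row (r2) and one column (c2) fail → the flipped bit is at their intersection.

row 2, column 2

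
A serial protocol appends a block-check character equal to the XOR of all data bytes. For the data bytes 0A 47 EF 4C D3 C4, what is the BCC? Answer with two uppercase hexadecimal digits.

XOR the bytes together:
  start with 0x0A
  0x0A ⊕ 0x47 = 0x4D
  0x4D ⊕ 0xEF = 0xA2
  0xA2 ⊕ 0x4C = 0xEE
  0xEE ⊕ 0xD3 = 0x3D
  0x3D ⊕ 0xC4 = 0xF9

F9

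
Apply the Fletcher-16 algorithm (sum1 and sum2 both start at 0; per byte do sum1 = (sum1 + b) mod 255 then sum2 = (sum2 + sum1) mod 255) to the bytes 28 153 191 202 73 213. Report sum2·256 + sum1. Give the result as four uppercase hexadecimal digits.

Running sums (mod 255):
  after byte 0 (28): sum1=28, sum2=28
  after byte 1 (153): sum1=181, sum2=209
  after byte 2 (191): sum1=117, sum2=71
  after byte 3 (202): sum1=64, sum2=135
  after byte 4 (73): sum1=137, sum2=17
  after byte 5 (213): sum1=95, sum2=112
Checksum = sum2·256 + sum1 = 112·256 + 95 = 28767 = 0x705F.

705F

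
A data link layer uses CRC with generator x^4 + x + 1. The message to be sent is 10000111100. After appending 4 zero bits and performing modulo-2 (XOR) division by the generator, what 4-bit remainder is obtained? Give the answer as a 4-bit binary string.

Append 4 zeros: 100001111000000. Divide by 10011 (XOR where the leading bit is 1):
  pos 0: 10000 XOR 10011 = 00011
  pos 3: 11111 XOR 10011 = 01100
  pos 4: 11001 XOR 10011 = 01010
  pos 5: 10100 XOR 10011 = 00111
  pos 7: 11100 XOR 10011 = 01111
  pos 8: 11110 XOR 10011 = 01101
  pos 9: 11010 XOR 10011 = 01001
  pos 10: 10010 XOR 10011 = 00001
Remainder (last 4 bits) = 0001. This is the CRC / FCS.

0001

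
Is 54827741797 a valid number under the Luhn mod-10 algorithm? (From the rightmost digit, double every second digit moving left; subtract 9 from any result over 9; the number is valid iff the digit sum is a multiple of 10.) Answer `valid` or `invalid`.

From the right, keep odd positions and double even positions (subtract 9 from any doubled value over 9):
  doubled (positions 2,4,...): 9 2 5 4 8 → sum 28
  kept (positions 1,3,...): 7 7 4 7 8 5 → sum 38
Total = 66.
66 mod 10 = 6, so the number is invalid.

invalid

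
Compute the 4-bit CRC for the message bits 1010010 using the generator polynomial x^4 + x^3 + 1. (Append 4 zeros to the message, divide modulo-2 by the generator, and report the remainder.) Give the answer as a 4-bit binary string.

Append 4 zeros: 10100100000. Divide by 11001 (XOR where the leading bit is 1):
  pos 0: 10100 XOR 11001 = 01101
  pos 1: 11011 XOR 11001 = 00010
  pos 4: 10000 XOR 11001 = 01001
  pos 5: 10010 XOR 11001 = 01011
  pos 6: 10110 XOR 11001 = 01111
Remainder (last 4 bits) = 1111. This is the CRC / FCS.

1111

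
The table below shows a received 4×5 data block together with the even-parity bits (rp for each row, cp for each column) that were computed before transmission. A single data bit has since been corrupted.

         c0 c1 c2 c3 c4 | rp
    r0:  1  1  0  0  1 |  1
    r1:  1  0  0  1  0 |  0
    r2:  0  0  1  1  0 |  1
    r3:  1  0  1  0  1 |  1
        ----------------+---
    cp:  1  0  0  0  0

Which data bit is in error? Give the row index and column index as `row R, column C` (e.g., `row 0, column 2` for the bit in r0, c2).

Recompute each row's even parity and compare to rp:
  r0: data parity 1, sent rp 1 → ok
  r1: data parity 0, sent rp 0 → ok
  r2: data parity 0, sent rp 1 → mismatch
  r3: data parity 1, sent rp 1 → ok
Recompute each column's even parity and compare to cp:
  c0: data parity 1, sent cp 1 → ok
  c1: data parity 1, sent cp 0 → mismatch
  c2: data parity 0, sent cp 0 → ok
  c3: data parity 0, sent cp 0 → ok
  c4: data parity 0, sent cp 0 → ok
Exactly one row (r2) and one column (c1) fail → the flipped bit is at their intersection.

row 2, column 1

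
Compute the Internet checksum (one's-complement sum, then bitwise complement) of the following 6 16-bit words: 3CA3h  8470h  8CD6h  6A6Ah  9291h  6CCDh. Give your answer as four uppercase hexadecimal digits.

One's-complement addition (fold any carry out of bit 15 back into bit 0):
  0x3CA3 + 0x8470 = 0x0C113
  0xC113 + 0x8CD6 = 0x14DE9 → wrap carry → 0x4DEA
  0x4DEA + 0x6A6A = 0x0B854
  0xB854 + 0x9291 = 0x14AE5 → wrap carry → 0x4AE6
  0x4AE6 + 0x6CCD = 0x0B7B3
One's-complement sum = 0xB7B3.
Checksum = ~0xB7B3 & 0xFFFF = 0x484C.

484C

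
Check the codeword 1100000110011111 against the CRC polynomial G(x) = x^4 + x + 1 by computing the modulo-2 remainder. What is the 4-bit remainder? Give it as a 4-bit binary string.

Modulo-2 division of 1100000110011111 by 10011:
  pos 0: 11000 XOR 10011 = 01011
  pos 1: 10110 XOR 10011 = 00101
  pos 3: 10101 XOR 10011 = 00110
  pos 5: 11010 XOR 10011 = 01001
  pos 6: 10010 XOR 10011 = 00001
  pos 10: 11111 XOR 10011 = 01100
  pos 11: 11001 XOR 10011 = 01010
Remainder = 1010 (nonzero — an error is detected).

1010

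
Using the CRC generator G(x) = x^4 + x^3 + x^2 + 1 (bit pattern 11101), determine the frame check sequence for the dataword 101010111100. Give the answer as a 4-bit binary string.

1000

Append 4 zeros: 1010101111000000. Divide by 11101 (XOR where the leading bit is 1):
  pos 0: 10101 XOR 11101 = 01000
  pos 1: 10000 XOR 11101 = 01101
  pos 2: 11011 XOR 11101 = 00110
  pos 4: 11011 XOR 11101 = 00110
  pos 6: 11010 XOR 11101 = 00111
  pos 8: 11100 XOR 11101 = 00001
Remainder (last 4 bits) = 1000. This is the CRC / FCS.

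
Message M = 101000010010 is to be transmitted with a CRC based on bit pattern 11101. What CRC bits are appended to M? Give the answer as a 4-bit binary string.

1001

Append 4 zeros: 1010000100100000. Divide by 11101 (XOR where the leading bit is 1):
  pos 0: 10100 XOR 11101 = 01001
  pos 1: 10010 XOR 11101 = 01111
  pos 2: 11110 XOR 11101 = 00011
  pos 5: 11100 XOR 11101 = 00001
  pos 9: 11000 XOR 11101 = 00101
  pos 11: 10100 XOR 11101 = 01001
Remainder (last 4 bits) = 1001. This is the CRC / FCS.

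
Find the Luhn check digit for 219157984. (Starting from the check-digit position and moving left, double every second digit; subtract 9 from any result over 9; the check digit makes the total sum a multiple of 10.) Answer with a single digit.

Partial digits right→left: 4 8 9 7 5 1 9 1 2
Double every second digit counting from the check-digit position (so the 1st, 3rd, 5th, ... of the partial from the right).
  doubled (with −9 where >9): 8 9 1 9 4 → sum 31
  kept as-is: 8 7 1 1 → sum 17
Total = 31 + 17 = 48.
Check digit = (10 − (48 mod 10)) mod 10 = 2.

2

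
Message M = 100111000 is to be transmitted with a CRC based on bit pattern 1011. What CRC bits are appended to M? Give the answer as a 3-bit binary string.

000

Append 3 zeros: 100111000000. Divide by 1011 (XOR where the leading bit is 1):
  pos 0: 1001 XOR 1011 = 0010
  pos 2: 1011 XOR 1011 = 0000
Remainder (last 3 bits) = 000. This is the CRC / FCS.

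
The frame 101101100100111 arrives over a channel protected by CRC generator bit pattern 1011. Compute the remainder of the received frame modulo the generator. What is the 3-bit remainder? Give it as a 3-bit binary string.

110

Modulo-2 division of 101101100100111 by 1011:
  pos 0: 1011 XOR 1011 = 0000
  pos 5: 1100 XOR 1011 = 0111
  pos 6: 1111 XOR 1011 = 0100
  pos 7: 1000 XOR 1011 = 0011
  pos 9: 1101 XOR 1011 = 0110
  pos 10: 1101 XOR 1011 = 0110
  pos 11: 1101 XOR 1011 = 0110
Remainder = 110 (nonzero — an error is detected).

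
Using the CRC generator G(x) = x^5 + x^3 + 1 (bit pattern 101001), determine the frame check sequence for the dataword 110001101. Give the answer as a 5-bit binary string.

10101

Append 5 zeros: 11000110100000. Divide by 101001 (XOR where the leading bit is 1):
  pos 0: 110001 XOR 101001 = 011000
  pos 1: 110001 XOR 101001 = 011000
  pos 2: 110000 XOR 101001 = 011001
  pos 3: 110011 XOR 101001 = 011010
  pos 4: 110100 XOR 101001 = 011101
  pos 5: 111010 XOR 101001 = 010011
  pos 6: 100110 XOR 101001 = 001111
  pos 8: 111100 XOR 101001 = 010101
Remainder (last 5 bits) = 10101. This is the CRC / FCS.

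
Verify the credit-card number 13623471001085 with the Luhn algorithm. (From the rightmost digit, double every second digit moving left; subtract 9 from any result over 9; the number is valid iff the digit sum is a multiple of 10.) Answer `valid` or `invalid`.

valid

From the right, keep odd positions and double even positions (subtract 9 from any doubled value over 9):
  doubled (positions 2,4,...): 7 2 0 5 6 3 2 → sum 25
  kept (positions 1,3,...): 5 0 0 1 4 2 3 → sum 15
Total = 40.
40 mod 10 = 0, so the number is valid.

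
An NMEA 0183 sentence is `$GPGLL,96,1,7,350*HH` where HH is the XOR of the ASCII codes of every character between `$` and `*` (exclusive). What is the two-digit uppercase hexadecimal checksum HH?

6F

XOR the ASCII codes of the payload characters:
  'G' = 0x47 → acc = 0x47
  'P' = 0x50 → acc = 0x17
  'G' = 0x47 → acc = 0x50
  'L' = 0x4C → acc = 0x1C
  'L' = 0x4C → acc = 0x50
  ',' = 0x2C → acc = 0x7C
  '9' = 0x39 → acc = 0x45
  '6' = 0x36 → acc = 0x73
  ',' = 0x2C → acc = 0x5F
  '1' = 0x31 → acc = 0x6E
  ',' = 0x2C → acc = 0x42
  '7' = 0x37 → acc = 0x75
  ',' = 0x2C → acc = 0x59
  '3' = 0x33 → acc = 0x6A
  '5' = 0x35 → acc = 0x5F
  '0' = 0x30 → acc = 0x6F
Checksum = 0x6F.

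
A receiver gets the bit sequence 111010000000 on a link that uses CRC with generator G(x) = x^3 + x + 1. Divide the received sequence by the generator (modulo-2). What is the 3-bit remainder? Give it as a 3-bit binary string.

Modulo-2 division of 111010000000 by 1011:
  pos 0: 1110 XOR 1011 = 0101
  pos 1: 1011 XOR 1011 = 0000
Remainder = 000 (zero — the frame passes the CRC check).

000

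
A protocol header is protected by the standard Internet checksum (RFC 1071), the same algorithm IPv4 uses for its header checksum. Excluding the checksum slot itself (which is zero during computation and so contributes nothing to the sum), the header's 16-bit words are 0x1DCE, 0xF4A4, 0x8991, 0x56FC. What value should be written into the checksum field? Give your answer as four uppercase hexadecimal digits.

0CFF

One's-complement addition (fold any carry out of bit 15 back into bit 0):
  0x1DCE + 0xF4A4 = 0x11272 → wrap carry → 0x1273
  0x1273 + 0x8991 = 0x09C04
  0x9C04 + 0x56FC = 0x0F300
One's-complement sum = 0xF300.
Checksum = ~0xF300 & 0xFFFF = 0x0CFF.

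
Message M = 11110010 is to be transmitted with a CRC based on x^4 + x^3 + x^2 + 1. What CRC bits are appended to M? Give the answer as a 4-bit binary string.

0100

Append 4 zeros: 111100100000. Divide by 11101 (XOR where the leading bit is 1):
  pos 0: 11110 XOR 11101 = 00011
  pos 3: 11010 XOR 11101 = 00111
  pos 5: 11100 XOR 11101 = 00001
Remainder (last 4 bits) = 0100. This is the CRC / FCS.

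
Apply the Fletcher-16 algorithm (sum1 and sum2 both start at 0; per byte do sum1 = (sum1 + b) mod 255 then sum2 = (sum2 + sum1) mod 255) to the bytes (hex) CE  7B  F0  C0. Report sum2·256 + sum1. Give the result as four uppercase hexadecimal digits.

Running sums (mod 255):
  after byte 0 (CE): sum1=206, sum2=206
  after byte 1 (7B): sum1=74, sum2=25
  after byte 2 (F0): sum1=59, sum2=84
  after byte 3 (C0): sum1=251, sum2=80
Checksum = sum2·256 + sum1 = 80·256 + 251 = 20731 = 0x50FB.

50FB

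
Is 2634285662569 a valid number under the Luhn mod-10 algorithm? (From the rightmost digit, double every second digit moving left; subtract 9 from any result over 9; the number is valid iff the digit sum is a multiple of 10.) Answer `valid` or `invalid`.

From the right, keep odd positions and double even positions (subtract 9 from any doubled value over 9):
  doubled (positions 2,4,...): 3 4 3 7 8 3 → sum 28
  kept (positions 1,3,...): 9 5 6 5 2 3 2 → sum 32
Total = 60.
60 mod 10 = 0, so the number is valid.

valid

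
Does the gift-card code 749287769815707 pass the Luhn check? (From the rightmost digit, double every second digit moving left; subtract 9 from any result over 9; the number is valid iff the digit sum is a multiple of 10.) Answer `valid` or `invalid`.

From the right, keep odd positions and double even positions (subtract 9 from any doubled value over 9):
  doubled (positions 2,4,...): 0 1 7 3 5 4 8 → sum 28
  kept (positions 1,3,...): 7 7 1 9 7 8 9 7 → sum 55
Total = 83.
83 mod 10 = 3, so the number is invalid.

invalid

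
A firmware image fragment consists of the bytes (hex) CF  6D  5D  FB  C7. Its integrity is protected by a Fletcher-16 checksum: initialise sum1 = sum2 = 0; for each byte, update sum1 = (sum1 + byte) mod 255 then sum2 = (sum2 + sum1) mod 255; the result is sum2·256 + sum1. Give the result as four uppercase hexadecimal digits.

Running sums (mod 255):
  after byte 0 (CF): sum1=207, sum2=207
  after byte 1 (6D): sum1=61, sum2=13
  after byte 2 (5D): sum1=154, sum2=167
  after byte 3 (FB): sum1=150, sum2=62
  after byte 4 (C7): sum1=94, sum2=156
Checksum = sum2·256 + sum1 = 156·256 + 94 = 40030 = 0x9C5E.

9C5E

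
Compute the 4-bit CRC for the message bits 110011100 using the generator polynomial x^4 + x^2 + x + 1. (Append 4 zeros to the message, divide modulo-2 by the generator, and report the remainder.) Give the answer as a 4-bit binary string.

Append 4 zeros: 1100111000000. Divide by 10111 (XOR where the leading bit is 1):
  pos 0: 11001 XOR 10111 = 01110
  pos 1: 11101 XOR 10111 = 01010
  pos 2: 10101 XOR 10111 = 00010
  pos 5: 10000 XOR 10111 = 00111
  pos 7: 11100 XOR 10111 = 01011
  pos 8: 10110 XOR 10111 = 00001
Remainder (last 4 bits) = 0001. This is the CRC / FCS.

0001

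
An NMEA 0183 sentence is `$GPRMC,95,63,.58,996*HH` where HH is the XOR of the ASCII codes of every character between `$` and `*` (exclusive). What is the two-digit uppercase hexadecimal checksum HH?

XOR the ASCII codes of the payload characters:
  'G' = 0x47 → acc = 0x47
  'P' = 0x50 → acc = 0x17
  'R' = 0x52 → acc = 0x45
  'M' = 0x4D → acc = 0x08
  'C' = 0x43 → acc = 0x4B
  ',' = 0x2C → acc = 0x67
  '9' = 0x39 → acc = 0x5E
  '5' = 0x35 → acc = 0x6B
  ',' = 0x2C → acc = 0x47
  '6' = 0x36 → acc = 0x71
  '3' = 0x33 → acc = 0x42
  ',' = 0x2C → acc = 0x6E
  '.' = 0x2E → acc = 0x40
  '5' = 0x35 → acc = 0x75
  '8' = 0x38 → acc = 0x4D
  ',' = 0x2C → acc = 0x61
  '9' = 0x39 → acc = 0x58
  '9' = 0x39 → acc = 0x61
  '6' = 0x36 → acc = 0x57
Checksum = 0x57.

57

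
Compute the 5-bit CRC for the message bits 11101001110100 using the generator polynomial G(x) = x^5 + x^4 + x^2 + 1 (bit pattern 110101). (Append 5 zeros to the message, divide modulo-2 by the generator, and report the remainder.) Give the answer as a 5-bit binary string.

01111

Append 5 zeros: 1110100111010000000. Divide by 110101 (XOR where the leading bit is 1):
  pos 0: 111010 XOR 110101 = 001111
  pos 2: 111101 XOR 110101 = 001000
  pos 4: 100011 XOR 110101 = 010110
  pos 5: 101100 XOR 110101 = 011001
  pos 6: 110011 XOR 110101 = 000110
  pos 9: 110000 XOR 110101 = 000101
  pos 12: 101000 XOR 110101 = 011101
  pos 13: 111010 XOR 110101 = 001111
Remainder (last 5 bits) = 01111. This is the CRC / FCS.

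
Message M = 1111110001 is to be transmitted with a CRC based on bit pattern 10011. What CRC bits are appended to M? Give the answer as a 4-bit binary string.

0111

Append 4 zeros: 11111100010000. Divide by 10011 (XOR where the leading bit is 1):
  pos 0: 11111 XOR 10011 = 01100
  pos 1: 11001 XOR 10011 = 01010
  pos 2: 10100 XOR 10011 = 00111
  pos 4: 11100 XOR 10011 = 01111
  pos 5: 11111 XOR 10011 = 01100
  pos 6: 11000 XOR 10011 = 01011
  pos 7: 10110 XOR 10011 = 00101
  pos 9: 10100 XOR 10011 = 00111
Remainder (last 4 bits) = 0111. This is the CRC / FCS.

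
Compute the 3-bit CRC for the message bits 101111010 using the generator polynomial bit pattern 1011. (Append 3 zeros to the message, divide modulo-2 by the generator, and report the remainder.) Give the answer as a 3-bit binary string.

010

Append 3 zeros: 101111010000. Divide by 1011 (XOR where the leading bit is 1):
  pos 0: 1011 XOR 1011 = 0000
  pos 4: 1101 XOR 1011 = 0110
  pos 5: 1100 XOR 1011 = 0111
  pos 6: 1110 XOR 1011 = 0101
  pos 7: 1010 XOR 1011 = 0001
Remainder (last 3 bits) = 010. This is the CRC / FCS.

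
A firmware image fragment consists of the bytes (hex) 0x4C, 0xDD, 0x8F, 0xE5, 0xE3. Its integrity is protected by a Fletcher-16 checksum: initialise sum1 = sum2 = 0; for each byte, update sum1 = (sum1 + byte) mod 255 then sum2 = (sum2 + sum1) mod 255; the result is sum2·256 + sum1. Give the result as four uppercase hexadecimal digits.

Running sums (mod 255):
  after byte 0 (0x4C): sum1=76, sum2=76
  after byte 1 (0xDD): sum1=42, sum2=118
  after byte 2 (0x8F): sum1=185, sum2=48
  after byte 3 (0xE5): sum1=159, sum2=207
  after byte 4 (0xE3): sum1=131, sum2=83
Checksum = sum2·256 + sum1 = 83·256 + 131 = 21379 = 0x5383.

5383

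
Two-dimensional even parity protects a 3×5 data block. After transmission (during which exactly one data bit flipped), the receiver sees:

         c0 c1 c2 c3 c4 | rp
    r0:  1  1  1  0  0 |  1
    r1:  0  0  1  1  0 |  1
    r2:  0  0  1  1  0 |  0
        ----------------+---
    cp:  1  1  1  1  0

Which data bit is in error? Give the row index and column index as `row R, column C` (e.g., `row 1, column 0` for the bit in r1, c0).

Recompute each row's even parity and compare to rp:
  r0: data parity 1, sent rp 1 → ok
  r1: data parity 0, sent rp 1 → mismatch
  r2: data parity 0, sent rp 0 → ok
Recompute each column's even parity and compare to cp:
  c0: data parity 1, sent cp 1 → ok
  c1: data parity 1, sent cp 1 → ok
  c2: data parity 1, sent cp 1 → ok
  c3: data parity 0, sent cp 1 → mismatch
  c4: data parity 0, sent cp 0 → ok
Exactly one row (r1) and one column (c3) fail → the flipped bit is at their intersection.

row 1, column 3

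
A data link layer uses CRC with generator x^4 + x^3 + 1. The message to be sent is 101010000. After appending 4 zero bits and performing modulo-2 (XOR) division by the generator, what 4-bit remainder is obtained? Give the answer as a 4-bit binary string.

Append 4 zeros: 1010100000000. Divide by 11001 (XOR where the leading bit is 1):
  pos 0: 10101 XOR 11001 = 01100
  pos 1: 11000 XOR 11001 = 00001
  pos 5: 10000 XOR 11001 = 01001
  pos 6: 10010 XOR 11001 = 01011
  pos 7: 10110 XOR 11001 = 01111
  pos 8: 11110 XOR 11001 = 00111
Remainder (last 4 bits) = 0111. This is the CRC / FCS.

0111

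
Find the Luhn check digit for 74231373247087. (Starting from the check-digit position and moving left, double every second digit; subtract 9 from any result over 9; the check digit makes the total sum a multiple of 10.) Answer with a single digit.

7

Partial digits right→left: 7 8 0 7 4 2 3 7 3 1 3 2 4 7
Double every second digit counting from the check-digit position (so the 1st, 3rd, 5th, ... of the partial from the right).
  doubled (with −9 where >9): 5 0 8 6 6 6 8 → sum 39
  kept as-is: 8 7 2 7 1 2 7 → sum 34
Total = 39 + 34 = 73.
Check digit = (10 − (73 mod 10)) mod 10 = 7.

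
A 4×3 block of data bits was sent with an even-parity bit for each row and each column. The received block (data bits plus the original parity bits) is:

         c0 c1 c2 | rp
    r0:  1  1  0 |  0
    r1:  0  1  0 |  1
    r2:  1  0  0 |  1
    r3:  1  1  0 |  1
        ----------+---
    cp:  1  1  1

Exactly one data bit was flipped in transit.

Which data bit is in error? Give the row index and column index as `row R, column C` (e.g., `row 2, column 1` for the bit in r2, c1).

Recompute each row's even parity and compare to rp:
  r0: data parity 0, sent rp 0 → ok
  r1: data parity 1, sent rp 1 → ok
  r2: data parity 1, sent rp 1 → ok
  r3: data parity 0, sent rp 1 → mismatch
Recompute each column's even parity and compare to cp:
  c0: data parity 1, sent cp 1 → ok
  c1: data parity 1, sent cp 1 → ok
  c2: data parity 0, sent cp 1 → mismatch
Exactly one row (r3) and one column (c2) fail → the flipped bit is at their intersection.

row 3, column 2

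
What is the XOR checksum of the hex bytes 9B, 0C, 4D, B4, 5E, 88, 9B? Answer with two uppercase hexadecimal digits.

23

XOR the bytes together:
  start with 0x9B
  0x9B ⊕ 0x0C = 0x97
  0x97 ⊕ 0x4D = 0xDA
  0xDA ⊕ 0xB4 = 0x6E
  0x6E ⊕ 0x5E = 0x30
  0x30 ⊕ 0x88 = 0xB8
  0xB8 ⊕ 0x9B = 0x23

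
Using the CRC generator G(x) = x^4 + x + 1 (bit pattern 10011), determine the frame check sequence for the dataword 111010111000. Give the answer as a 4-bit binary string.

Append 4 zeros: 1110101110000000. Divide by 10011 (XOR where the leading bit is 1):
  pos 0: 11101 XOR 10011 = 01110
  pos 1: 11100 XOR 10011 = 01111
  pos 2: 11111 XOR 10011 = 01100
  pos 3: 11001 XOR 10011 = 01010
  pos 4: 10101 XOR 10011 = 00110
  pos 6: 11000 XOR 10011 = 01011
  pos 7: 10110 XOR 10011 = 00101
  pos 9: 10100 XOR 10011 = 00111
  pos 11: 11100 XOR 10011 = 01111
Remainder (last 4 bits) = 1111. This is the CRC / FCS.

1111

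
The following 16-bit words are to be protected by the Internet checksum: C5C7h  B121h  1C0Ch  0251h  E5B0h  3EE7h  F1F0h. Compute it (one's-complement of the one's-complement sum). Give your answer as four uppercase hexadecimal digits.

One's-complement addition (fold any carry out of bit 15 back into bit 0):
  0xC5C7 + 0xB121 = 0x176E8 → wrap carry → 0x76E9
  0x76E9 + 0x1C0C = 0x092F5
  0x92F5 + 0x0251 = 0x09546
  0x9546 + 0xE5B0 = 0x17AF6 → wrap carry → 0x7AF7
  0x7AF7 + 0x3EE7 = 0x0B9DE
  0xB9DE + 0xF1F0 = 0x1ABCE → wrap carry → 0xABCF
One's-complement sum = 0xABCF.
Checksum = ~0xABCF & 0xFFFF = 0x5430.

5430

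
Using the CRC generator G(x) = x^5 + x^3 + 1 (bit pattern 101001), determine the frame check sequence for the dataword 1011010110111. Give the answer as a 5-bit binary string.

11011

Append 5 zeros: 101101011011100000. Divide by 101001 (XOR where the leading bit is 1):
  pos 0: 101101 XOR 101001 = 000100
  pos 3: 100011 XOR 101001 = 001010
  pos 5: 101001 XOR 101001 = 000000
  pos 11: 110000 XOR 101001 = 011001
  pos 12: 110010 XOR 101001 = 011011
Remainder (last 5 bits) = 11011. This is the CRC / FCS.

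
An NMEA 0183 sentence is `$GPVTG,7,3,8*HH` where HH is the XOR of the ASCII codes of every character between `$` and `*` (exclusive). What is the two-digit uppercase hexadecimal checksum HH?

42

XOR the ASCII codes of the payload characters:
  'G' = 0x47 → acc = 0x47
  'P' = 0x50 → acc = 0x17
  'V' = 0x56 → acc = 0x41
  'T' = 0x54 → acc = 0x15
  'G' = 0x47 → acc = 0x52
  ',' = 0x2C → acc = 0x7E
  '7' = 0x37 → acc = 0x49
  ',' = 0x2C → acc = 0x65
  '3' = 0x33 → acc = 0x56
  ',' = 0x2C → acc = 0x7A
  '8' = 0x38 → acc = 0x42
Checksum = 0x42.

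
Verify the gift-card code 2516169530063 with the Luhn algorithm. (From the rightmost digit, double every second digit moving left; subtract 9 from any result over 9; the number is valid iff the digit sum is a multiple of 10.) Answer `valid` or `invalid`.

From the right, keep odd positions and double even positions (subtract 9 from any doubled value over 9):
  doubled (positions 2,4,...): 3 0 1 3 3 1 → sum 11
  kept (positions 1,3,...): 3 0 3 9 1 1 2 → sum 19
Total = 30.
30 mod 10 = 0, so the number is valid.

valid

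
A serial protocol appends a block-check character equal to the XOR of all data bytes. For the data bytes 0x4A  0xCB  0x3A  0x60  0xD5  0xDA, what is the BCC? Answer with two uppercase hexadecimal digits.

D4

XOR the bytes together:
  start with 0x4A
  0x4A ⊕ 0xCB = 0x81
  0x81 ⊕ 0x3A = 0xBB
  0xBB ⊕ 0x60 = 0xDB
  0xDB ⊕ 0xD5 = 0x0E
  0x0E ⊕ 0xDA = 0xD4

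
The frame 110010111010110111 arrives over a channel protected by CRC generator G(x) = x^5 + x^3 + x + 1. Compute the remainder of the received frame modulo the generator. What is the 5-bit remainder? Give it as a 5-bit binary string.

Modulo-2 division of 110010111010110111 by 101011:
  pos 0: 110010 XOR 101011 = 011001
  pos 1: 110011 XOR 101011 = 011000
  pos 2: 110001 XOR 101011 = 011010
  pos 3: 110101 XOR 101011 = 011110
  pos 4: 111100 XOR 101011 = 010111
  pos 5: 101111 XOR 101011 = 000100
  pos 8: 100011 XOR 101011 = 001000
  pos 10: 100001 XOR 101011 = 001010
  pos 12: 101011 XOR 101011 = 000000
Remainder = 00000 (zero — the frame passes the CRC check).

00000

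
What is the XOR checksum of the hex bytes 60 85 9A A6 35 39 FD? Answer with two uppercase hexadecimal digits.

28

XOR the bytes together:
  start with 0x60
  0x60 ⊕ 0x85 = 0xE5
  0xE5 ⊕ 0x9A = 0x7F
  0x7F ⊕ 0xA6 = 0xD9
  0xD9 ⊕ 0x35 = 0xEC
  0xEC ⊕ 0x39 = 0xD5
  0xD5 ⊕ 0xFD = 0x28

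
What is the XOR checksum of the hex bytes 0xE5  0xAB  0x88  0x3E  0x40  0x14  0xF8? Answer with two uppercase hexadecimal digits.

XOR the bytes together:
  start with 0xE5
  0xE5 ⊕ 0xAB = 0x4E
  0x4E ⊕ 0x88 = 0xC6
  0xC6 ⊕ 0x3E = 0xF8
  0xF8 ⊕ 0x40 = 0xB8
  0xB8 ⊕ 0x14 = 0xAC
  0xAC ⊕ 0xF8 = 0x54

54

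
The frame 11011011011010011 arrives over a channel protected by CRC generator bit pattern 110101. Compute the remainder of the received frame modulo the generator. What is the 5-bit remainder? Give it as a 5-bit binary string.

01011

Modulo-2 division of 11011011011010011 by 110101:
  pos 0: 110110 XOR 110101 = 000011
  pos 4: 111101 XOR 110101 = 001000
  pos 6: 100010 XOR 110101 = 010111
  pos 7: 101111 XOR 110101 = 011010
  pos 8: 110100 XOR 110101 = 000001
Remainder = 01011 (nonzero — an error is detected).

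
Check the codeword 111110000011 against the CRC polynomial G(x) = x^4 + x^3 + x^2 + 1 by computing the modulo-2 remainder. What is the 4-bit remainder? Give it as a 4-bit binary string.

Modulo-2 division of 111110000011 by 11101:
  pos 0: 11111 XOR 11101 = 00010
  pos 3: 10000 XOR 11101 = 01101
  pos 4: 11010 XOR 11101 = 00111
  pos 6: 11101 XOR 11101 = 00000
Remainder = 0001 (nonzero — an error is detected).

0001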